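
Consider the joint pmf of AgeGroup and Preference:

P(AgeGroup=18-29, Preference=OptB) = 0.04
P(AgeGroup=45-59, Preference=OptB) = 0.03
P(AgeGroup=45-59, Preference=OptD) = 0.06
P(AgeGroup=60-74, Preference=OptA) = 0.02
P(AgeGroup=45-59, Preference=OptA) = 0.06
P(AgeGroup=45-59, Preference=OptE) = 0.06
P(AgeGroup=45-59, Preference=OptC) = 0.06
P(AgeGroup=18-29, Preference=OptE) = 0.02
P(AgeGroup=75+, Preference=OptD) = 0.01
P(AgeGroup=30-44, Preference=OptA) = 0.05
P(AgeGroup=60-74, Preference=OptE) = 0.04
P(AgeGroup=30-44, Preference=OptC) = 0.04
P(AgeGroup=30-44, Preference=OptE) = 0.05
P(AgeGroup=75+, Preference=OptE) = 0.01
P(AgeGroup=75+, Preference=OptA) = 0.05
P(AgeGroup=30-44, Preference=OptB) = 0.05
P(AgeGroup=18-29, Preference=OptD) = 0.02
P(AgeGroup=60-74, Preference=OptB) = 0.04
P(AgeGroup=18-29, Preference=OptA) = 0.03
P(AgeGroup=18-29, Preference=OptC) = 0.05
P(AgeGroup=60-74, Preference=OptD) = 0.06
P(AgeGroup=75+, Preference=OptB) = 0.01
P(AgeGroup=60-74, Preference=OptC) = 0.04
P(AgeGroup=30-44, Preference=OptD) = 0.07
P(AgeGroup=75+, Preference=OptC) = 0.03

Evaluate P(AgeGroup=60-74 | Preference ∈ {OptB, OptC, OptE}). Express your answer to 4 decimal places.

P(Preference=OptB) = 0.04 + 0.05 + 0.03 + 0.04 + 0.01 = 0.17.
P(Preference=OptC) = 0.05 + 0.04 + 0.06 + 0.04 + 0.03 = 0.22.
P(Preference=OptE) = 0.02 + 0.05 + 0.06 + 0.04 + 0.01 = 0.18.
P(Preference ∈ {OptB, OptC, OptE}) = 0.17 + 0.22 + 0.18 = 0.57; P(AgeGroup=60-74, Preference ∈ {OptB, OptC, OptE}) = 0.04 + 0.04 + 0.04 = 0.12.
P(AgeGroup=60-74 | Preference ∈ {OptB, OptC, OptE}) = 0.12/0.57 = 0.2105.

0.2105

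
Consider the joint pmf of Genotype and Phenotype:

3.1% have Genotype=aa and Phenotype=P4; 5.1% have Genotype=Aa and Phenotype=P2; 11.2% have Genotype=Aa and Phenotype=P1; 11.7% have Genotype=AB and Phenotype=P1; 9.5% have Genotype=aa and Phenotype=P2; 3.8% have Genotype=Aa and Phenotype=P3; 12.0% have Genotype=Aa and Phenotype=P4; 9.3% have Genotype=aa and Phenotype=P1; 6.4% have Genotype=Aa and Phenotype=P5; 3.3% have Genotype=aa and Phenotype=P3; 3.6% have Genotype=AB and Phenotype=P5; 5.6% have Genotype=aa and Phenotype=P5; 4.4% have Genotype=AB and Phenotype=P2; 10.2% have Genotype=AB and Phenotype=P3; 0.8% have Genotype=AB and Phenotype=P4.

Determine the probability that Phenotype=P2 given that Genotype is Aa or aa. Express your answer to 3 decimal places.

0.211

P(Genotype=Aa) = 0.112 + 0.051 + 0.038 + 0.120 + 0.064 = 0.385.
P(Genotype=aa) = 0.093 + 0.095 + 0.033 + 0.031 + 0.056 = 0.308.
P(Genotype ∈ {Aa, aa}) = 0.385 + 0.308 = 0.693; P(Phenotype=P2, Genotype ∈ {Aa, aa}) = 0.051 + 0.095 = 0.146.
P(Phenotype=P2 | Genotype ∈ {Aa, aa}) = 0.146/0.693 = 0.211.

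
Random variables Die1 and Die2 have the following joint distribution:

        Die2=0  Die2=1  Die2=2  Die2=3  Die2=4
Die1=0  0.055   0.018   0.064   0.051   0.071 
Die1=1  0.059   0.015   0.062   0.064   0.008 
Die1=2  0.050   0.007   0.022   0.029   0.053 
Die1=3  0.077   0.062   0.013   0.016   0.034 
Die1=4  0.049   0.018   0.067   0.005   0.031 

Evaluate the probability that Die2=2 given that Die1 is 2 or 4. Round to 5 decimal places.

P(Die1=2) = 0.050 + 0.007 + 0.022 + 0.029 + 0.053 = 0.161.
P(Die1=4) = 0.049 + 0.018 + 0.067 + 0.005 + 0.031 = 0.170.
P(Die1 ∈ {2, 4}) = 0.161 + 0.170 = 0.331; P(Die2=2, Die1 ∈ {2, 4}) = 0.022 + 0.067 = 0.089.
P(Die2=2 | Die1 ∈ {2, 4}) = 0.089/0.331 = 0.26888.

0.26888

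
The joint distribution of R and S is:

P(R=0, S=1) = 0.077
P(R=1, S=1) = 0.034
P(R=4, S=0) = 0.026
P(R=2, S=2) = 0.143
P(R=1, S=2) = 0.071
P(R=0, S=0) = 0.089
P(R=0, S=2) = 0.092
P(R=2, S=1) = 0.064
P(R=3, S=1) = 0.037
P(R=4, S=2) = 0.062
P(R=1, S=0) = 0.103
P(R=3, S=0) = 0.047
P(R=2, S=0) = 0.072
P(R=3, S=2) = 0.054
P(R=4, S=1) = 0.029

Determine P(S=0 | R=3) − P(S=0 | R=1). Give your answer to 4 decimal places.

-0.1546

P(R=3) = 0.047 + 0.037 + 0.054 = 0.138; P(S=0 | R=3) = 0.047/0.138 = 0.34058.
P(R=1) = 0.103 + 0.034 + 0.071 = 0.208; P(S=0 | R=1) = 0.103/0.208 = 0.49519.
Difference = -0.1546.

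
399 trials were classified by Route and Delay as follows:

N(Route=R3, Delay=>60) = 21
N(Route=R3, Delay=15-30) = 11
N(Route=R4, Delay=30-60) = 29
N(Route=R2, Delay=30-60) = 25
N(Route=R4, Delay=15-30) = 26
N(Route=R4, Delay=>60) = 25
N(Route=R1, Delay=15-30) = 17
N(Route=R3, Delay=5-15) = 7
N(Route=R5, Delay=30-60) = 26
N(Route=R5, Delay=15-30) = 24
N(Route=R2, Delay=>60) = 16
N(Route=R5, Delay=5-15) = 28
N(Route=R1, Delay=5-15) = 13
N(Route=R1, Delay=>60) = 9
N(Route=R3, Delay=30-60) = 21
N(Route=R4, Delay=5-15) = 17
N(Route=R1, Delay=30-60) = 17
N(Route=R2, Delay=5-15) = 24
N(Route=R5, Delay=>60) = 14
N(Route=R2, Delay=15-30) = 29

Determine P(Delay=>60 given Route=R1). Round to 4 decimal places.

Total with Route=R1: 13 + 17 + 17 + 9 = 56.
P(Delay=>60 | Route=R1) = 9/56 = 0.1607.

0.1607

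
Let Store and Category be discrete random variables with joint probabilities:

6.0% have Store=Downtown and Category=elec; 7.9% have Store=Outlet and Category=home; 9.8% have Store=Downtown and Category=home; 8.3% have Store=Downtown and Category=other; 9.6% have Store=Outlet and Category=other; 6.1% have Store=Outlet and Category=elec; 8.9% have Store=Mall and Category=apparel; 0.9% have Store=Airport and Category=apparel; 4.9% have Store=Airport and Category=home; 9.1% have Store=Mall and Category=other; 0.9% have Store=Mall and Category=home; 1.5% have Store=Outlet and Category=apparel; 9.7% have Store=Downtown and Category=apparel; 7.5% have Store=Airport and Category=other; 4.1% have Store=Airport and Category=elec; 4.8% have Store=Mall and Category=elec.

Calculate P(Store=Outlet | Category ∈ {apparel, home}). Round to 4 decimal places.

0.2112

P(Category=apparel) = 0.097 + 0.089 + 0.009 + 0.015 = 0.210.
P(Category=home) = 0.098 + 0.009 + 0.049 + 0.079 = 0.235.
P(Category ∈ {apparel, home}) = 0.210 + 0.235 = 0.445; P(Store=Outlet, Category ∈ {apparel, home}) = 0.015 + 0.079 = 0.094.
P(Store=Outlet | Category ∈ {apparel, home}) = 0.094/0.445 = 0.2112.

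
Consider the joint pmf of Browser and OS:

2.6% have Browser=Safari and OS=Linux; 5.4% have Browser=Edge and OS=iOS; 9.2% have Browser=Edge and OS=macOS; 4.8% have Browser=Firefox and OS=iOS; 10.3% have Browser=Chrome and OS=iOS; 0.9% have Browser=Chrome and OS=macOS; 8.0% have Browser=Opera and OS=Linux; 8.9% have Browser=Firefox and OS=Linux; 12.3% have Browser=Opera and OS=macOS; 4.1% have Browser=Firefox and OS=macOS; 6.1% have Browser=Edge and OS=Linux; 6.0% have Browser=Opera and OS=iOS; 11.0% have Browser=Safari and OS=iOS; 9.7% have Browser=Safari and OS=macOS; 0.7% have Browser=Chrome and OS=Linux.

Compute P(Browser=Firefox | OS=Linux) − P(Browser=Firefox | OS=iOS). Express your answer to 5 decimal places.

P(OS=Linux) = 0.007 + 0.089 + 0.026 + 0.061 + 0.080 = 0.263; P(Browser=Firefox | OS=Linux) = 0.089/0.263 = 0.338403.
P(OS=iOS) = 0.103 + 0.048 + 0.110 + 0.054 + 0.060 = 0.375; P(Browser=Firefox | OS=iOS) = 0.048/0.375 = 0.128000.
Difference = 0.21040.

0.21040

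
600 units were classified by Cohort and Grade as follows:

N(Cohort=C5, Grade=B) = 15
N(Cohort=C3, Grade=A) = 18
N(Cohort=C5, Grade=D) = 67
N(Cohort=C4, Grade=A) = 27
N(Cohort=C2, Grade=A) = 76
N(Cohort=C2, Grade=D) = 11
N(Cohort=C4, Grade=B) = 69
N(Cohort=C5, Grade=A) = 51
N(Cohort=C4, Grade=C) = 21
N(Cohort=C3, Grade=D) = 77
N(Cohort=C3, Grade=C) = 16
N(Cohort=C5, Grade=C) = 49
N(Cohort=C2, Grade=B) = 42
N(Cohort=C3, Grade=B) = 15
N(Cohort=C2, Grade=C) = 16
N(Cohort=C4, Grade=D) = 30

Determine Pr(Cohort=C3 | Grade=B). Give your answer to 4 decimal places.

0.1064

Total with Grade=B: 42 + 15 + 69 + 15 = 141.
P(Cohort=C3 | Grade=B) = 15/141 = 0.1064.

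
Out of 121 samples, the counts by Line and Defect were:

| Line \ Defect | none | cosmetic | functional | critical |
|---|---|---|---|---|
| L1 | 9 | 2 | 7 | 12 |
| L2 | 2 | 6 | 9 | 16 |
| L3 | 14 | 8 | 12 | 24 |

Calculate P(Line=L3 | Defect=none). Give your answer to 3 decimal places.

Total with Defect=none: 9 + 2 + 14 = 25.
P(Line=L3 | Defect=none) = 14/25 = 0.560.

0.560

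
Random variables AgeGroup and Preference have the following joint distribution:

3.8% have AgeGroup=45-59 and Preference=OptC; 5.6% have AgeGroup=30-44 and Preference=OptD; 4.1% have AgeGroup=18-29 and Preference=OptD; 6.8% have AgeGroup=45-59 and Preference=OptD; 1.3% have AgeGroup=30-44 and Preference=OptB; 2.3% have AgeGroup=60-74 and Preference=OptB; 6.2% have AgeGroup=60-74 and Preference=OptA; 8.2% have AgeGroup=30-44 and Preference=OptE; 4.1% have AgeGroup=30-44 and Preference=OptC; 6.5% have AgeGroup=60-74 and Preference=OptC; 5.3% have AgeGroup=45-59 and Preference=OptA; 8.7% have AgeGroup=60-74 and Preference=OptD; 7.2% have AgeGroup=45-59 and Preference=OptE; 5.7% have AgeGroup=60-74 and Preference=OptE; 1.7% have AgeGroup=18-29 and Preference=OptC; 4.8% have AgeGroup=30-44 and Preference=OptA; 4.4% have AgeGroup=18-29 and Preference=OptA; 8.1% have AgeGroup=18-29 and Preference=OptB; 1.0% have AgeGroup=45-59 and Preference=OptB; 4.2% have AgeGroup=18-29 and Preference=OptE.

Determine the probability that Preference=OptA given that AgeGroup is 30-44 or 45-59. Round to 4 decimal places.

P(AgeGroup=30-44) = 0.048 + 0.013 + 0.041 + 0.056 + 0.082 = 0.240.
P(AgeGroup=45-59) = 0.053 + 0.010 + 0.038 + 0.068 + 0.072 = 0.241.
P(AgeGroup ∈ {30-44, 45-59}) = 0.240 + 0.241 = 0.481; P(Preference=OptA, AgeGroup ∈ {30-44, 45-59}) = 0.048 + 0.053 = 0.101.
P(Preference=OptA | AgeGroup ∈ {30-44, 45-59}) = 0.101/0.481 = 0.2100.

0.2100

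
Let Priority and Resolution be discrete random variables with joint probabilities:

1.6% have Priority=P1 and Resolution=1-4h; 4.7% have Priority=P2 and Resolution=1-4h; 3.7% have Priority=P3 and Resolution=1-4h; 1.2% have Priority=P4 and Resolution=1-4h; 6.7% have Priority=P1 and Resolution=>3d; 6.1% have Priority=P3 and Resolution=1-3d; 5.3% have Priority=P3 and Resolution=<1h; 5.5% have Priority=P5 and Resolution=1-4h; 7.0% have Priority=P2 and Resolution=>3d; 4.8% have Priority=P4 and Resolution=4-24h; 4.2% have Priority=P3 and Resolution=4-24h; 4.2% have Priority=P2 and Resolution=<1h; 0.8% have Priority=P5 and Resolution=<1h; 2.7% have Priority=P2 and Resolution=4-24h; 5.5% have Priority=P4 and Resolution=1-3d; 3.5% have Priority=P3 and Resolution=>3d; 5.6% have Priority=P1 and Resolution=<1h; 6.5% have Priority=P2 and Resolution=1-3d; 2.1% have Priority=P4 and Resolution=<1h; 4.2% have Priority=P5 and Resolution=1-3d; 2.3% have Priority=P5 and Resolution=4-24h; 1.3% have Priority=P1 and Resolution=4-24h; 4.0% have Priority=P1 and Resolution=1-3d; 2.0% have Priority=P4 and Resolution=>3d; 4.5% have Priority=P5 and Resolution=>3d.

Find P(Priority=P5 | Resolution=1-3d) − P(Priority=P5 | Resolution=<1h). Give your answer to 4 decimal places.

P(Resolution=1-3d) = 0.040 + 0.065 + 0.061 + 0.055 + 0.042 = 0.263; P(Priority=P5 | Resolution=1-3d) = 0.042/0.263 = 0.15970.
P(Resolution=<1h) = 0.056 + 0.042 + 0.053 + 0.021 + 0.008 = 0.180; P(Priority=P5 | Resolution=<1h) = 0.008/0.180 = 0.04444.
Difference = 0.1153.

0.1153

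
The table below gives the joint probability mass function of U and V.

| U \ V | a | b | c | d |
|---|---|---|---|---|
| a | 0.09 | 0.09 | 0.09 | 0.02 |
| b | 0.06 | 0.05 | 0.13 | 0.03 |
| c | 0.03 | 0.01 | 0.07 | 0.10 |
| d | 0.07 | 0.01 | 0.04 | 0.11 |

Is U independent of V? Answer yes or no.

no

P(U=a) = 0.29 and P(V=d) = 0.26, so their product is 0.0754, but P(U=a, V=d) = 0.02. Since these differ, U and V are not independent.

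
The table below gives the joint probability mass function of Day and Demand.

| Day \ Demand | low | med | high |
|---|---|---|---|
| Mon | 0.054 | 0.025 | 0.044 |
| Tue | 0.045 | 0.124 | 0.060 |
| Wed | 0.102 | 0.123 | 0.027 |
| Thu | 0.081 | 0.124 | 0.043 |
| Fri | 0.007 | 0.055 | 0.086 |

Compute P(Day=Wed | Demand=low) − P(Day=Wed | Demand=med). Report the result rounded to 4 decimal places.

0.0802

P(Demand=low) = 0.054 + 0.045 + 0.102 + 0.081 + 0.007 = 0.289; P(Day=Wed | Demand=low) = 0.102/0.289 = 0.35294.
P(Demand=med) = 0.025 + 0.124 + 0.123 + 0.124 + 0.055 = 0.451; P(Day=Wed | Demand=med) = 0.123/0.451 = 0.27273.
Difference = 0.0802.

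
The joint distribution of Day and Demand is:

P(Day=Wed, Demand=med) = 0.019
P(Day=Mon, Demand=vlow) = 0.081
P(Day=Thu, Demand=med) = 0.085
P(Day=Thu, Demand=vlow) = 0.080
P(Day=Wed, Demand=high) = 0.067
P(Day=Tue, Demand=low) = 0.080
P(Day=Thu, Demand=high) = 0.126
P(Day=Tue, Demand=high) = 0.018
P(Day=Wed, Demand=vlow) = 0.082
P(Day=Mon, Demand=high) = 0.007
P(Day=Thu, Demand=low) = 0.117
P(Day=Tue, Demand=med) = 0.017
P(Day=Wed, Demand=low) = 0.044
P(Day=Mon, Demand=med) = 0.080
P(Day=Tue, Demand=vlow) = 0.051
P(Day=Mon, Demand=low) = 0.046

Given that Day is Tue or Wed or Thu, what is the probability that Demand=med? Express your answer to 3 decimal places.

0.154

P(Day=Tue) = 0.051 + 0.080 + 0.017 + 0.018 = 0.166.
P(Day=Wed) = 0.082 + 0.044 + 0.019 + 0.067 = 0.212.
P(Day=Thu) = 0.080 + 0.117 + 0.085 + 0.126 = 0.408.
P(Day ∈ {Tue, Wed, Thu}) = 0.166 + 0.212 + 0.408 = 0.786; P(Demand=med, Day ∈ {Tue, Wed, Thu}) = 0.017 + 0.019 + 0.085 = 0.121.
P(Demand=med | Day ∈ {Tue, Wed, Thu}) = 0.121/0.786 = 0.154.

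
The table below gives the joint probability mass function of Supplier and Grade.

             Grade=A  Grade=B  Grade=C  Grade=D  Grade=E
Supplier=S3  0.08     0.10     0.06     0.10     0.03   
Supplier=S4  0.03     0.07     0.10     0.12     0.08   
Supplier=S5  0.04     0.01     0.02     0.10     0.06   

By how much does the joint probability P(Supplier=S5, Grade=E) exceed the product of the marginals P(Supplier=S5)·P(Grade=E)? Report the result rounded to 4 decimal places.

0.0209

P(Supplier=S5) = 0.04 + 0.01 + 0.02 + 0.10 + 0.06 = 0.23.
P(Grade=E) = 0.03 + 0.08 + 0.06 = 0.17.
P(Supplier=S5, Grade=E) − P(Supplier=S5)P(Grade=E) = 0.06 − 0.23×0.17 = 0.0209.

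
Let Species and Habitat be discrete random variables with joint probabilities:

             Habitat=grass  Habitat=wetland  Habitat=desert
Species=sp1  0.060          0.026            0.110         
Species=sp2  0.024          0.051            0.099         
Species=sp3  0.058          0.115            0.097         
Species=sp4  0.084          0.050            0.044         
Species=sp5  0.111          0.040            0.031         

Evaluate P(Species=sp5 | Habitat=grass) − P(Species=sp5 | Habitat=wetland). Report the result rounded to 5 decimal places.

0.18753

P(Habitat=grass) = 0.060 + 0.024 + 0.058 + 0.084 + 0.111 = 0.337; P(Species=sp5 | Habitat=grass) = 0.111/0.337 = 0.329377.
P(Habitat=wetland) = 0.026 + 0.051 + 0.115 + 0.050 + 0.040 = 0.282; P(Species=sp5 | Habitat=wetland) = 0.040/0.282 = 0.141844.
Difference = 0.18753.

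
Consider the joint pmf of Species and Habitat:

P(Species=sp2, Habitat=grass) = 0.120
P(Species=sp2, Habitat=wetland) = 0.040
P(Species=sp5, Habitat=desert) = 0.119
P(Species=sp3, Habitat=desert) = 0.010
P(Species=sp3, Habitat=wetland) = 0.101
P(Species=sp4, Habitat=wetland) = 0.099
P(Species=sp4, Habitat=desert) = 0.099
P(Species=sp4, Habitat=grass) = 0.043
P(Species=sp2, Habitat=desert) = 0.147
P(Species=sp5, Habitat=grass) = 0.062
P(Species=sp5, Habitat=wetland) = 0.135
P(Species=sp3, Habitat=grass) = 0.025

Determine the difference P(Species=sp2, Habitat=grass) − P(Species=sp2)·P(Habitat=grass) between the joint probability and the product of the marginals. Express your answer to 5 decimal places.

P(Species=sp2) = 0.120 + 0.040 + 0.147 = 0.307.
P(Habitat=grass) = 0.120 + 0.025 + 0.043 + 0.062 = 0.250.
P(Species=sp2, Habitat=grass) − P(Species=sp2)P(Habitat=grass) = 0.120 − 0.307×0.250 = 0.04325.

0.04325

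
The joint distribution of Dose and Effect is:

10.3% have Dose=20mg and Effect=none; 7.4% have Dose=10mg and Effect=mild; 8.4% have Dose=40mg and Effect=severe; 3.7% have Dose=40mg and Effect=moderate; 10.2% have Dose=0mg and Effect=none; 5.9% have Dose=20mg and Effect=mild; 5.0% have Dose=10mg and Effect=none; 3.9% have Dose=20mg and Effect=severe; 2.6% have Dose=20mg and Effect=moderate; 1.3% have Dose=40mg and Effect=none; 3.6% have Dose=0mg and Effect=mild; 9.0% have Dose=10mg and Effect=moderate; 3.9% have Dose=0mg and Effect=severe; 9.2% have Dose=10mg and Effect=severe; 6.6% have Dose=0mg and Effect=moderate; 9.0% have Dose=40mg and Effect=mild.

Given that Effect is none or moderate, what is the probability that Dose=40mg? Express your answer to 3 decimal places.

P(Effect=none) = 0.102 + 0.050 + 0.103 + 0.013 = 0.268.
P(Effect=moderate) = 0.066 + 0.090 + 0.026 + 0.037 = 0.219.
P(Effect ∈ {none, moderate}) = 0.268 + 0.219 = 0.487; P(Dose=40mg, Effect ∈ {none, moderate}) = 0.013 + 0.037 = 0.050.
P(Dose=40mg | Effect ∈ {none, moderate}) = 0.050/0.487 = 0.103.

0.103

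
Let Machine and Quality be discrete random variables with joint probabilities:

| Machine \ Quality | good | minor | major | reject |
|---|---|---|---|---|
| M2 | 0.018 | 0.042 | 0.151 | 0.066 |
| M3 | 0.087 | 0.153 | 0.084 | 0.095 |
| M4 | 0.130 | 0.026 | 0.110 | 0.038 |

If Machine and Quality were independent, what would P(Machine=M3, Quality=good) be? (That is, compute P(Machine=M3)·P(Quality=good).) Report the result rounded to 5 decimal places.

P(Machine=M3) = 0.087 + 0.153 + 0.084 + 0.095 = 0.419.
P(Quality=good) = 0.018 + 0.087 + 0.130 = 0.235.
Product: 0.419 × 0.235 = 0.09847.

0.09847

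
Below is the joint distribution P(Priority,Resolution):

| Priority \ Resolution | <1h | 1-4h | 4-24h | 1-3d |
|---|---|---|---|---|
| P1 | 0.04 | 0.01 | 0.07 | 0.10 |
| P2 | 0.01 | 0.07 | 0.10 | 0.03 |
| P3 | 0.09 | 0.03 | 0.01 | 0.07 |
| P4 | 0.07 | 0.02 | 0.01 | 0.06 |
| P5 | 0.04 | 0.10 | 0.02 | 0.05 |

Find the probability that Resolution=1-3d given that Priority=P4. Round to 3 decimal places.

0.375

P(Priority=P4) = 0.07 + 0.02 + 0.01 + 0.06 = 0.16.
P(Resolution=1-3d | Priority=P4) = 0.06/0.16 = 0.375.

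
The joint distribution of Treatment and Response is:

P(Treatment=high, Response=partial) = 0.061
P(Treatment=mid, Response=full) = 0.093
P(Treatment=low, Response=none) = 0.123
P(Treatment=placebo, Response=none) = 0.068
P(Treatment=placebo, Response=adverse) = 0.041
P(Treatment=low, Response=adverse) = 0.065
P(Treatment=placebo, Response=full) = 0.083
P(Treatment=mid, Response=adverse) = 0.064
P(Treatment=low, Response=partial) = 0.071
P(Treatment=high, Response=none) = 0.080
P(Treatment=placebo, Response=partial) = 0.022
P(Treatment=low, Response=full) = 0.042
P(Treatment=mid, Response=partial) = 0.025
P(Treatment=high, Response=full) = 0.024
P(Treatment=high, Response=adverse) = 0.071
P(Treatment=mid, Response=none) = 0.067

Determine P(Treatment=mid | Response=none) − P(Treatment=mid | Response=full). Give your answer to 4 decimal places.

-0.1861

P(Response=none) = 0.068 + 0.123 + 0.067 + 0.080 = 0.338; P(Treatment=mid | Response=none) = 0.067/0.338 = 0.19822.
P(Response=full) = 0.083 + 0.042 + 0.093 + 0.024 = 0.242; P(Treatment=mid | Response=full) = 0.093/0.242 = 0.38430.
Difference = -0.1861.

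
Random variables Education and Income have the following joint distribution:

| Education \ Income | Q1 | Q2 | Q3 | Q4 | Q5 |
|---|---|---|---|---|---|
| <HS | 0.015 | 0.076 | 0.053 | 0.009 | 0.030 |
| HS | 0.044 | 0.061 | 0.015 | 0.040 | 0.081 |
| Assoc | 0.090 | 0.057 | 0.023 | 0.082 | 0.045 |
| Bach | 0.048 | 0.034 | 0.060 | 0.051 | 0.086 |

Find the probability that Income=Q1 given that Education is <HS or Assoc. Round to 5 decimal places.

P(Education=<HS) = 0.015 + 0.076 + 0.053 + 0.009 + 0.030 = 0.183.
P(Education=Assoc) = 0.090 + 0.057 + 0.023 + 0.082 + 0.045 = 0.297.
P(Education ∈ {<HS, Assoc}) = 0.183 + 0.297 = 0.480; P(Income=Q1, Education ∈ {<HS, Assoc}) = 0.015 + 0.090 = 0.105.
P(Income=Q1 | Education ∈ {<HS, Assoc}) = 0.105/0.480 = 0.21875.

0.21875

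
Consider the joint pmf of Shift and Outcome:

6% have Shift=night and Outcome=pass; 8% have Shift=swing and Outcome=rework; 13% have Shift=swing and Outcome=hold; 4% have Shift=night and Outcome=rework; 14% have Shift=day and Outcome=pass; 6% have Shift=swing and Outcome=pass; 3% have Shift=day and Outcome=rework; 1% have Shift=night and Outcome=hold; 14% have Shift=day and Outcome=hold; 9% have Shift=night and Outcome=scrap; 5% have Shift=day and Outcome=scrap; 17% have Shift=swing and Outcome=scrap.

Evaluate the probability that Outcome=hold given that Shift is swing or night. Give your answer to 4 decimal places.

0.2188

P(Shift=swing) = 0.06 + 0.08 + 0.17 + 0.13 = 0.44.
P(Shift=night) = 0.06 + 0.04 + 0.09 + 0.01 = 0.20.
P(Shift ∈ {swing, night}) = 0.44 + 0.20 = 0.64; P(Outcome=hold, Shift ∈ {swing, night}) = 0.13 + 0.01 = 0.14.
P(Outcome=hold | Shift ∈ {swing, night}) = 0.14/0.64 = 0.2188.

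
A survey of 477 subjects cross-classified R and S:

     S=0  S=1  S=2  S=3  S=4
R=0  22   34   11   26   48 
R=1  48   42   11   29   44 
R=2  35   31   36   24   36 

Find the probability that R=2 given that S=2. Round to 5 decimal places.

0.62069

Total with S=2: 11 + 11 + 36 = 58.
P(R=2 | S=2) = 36/58 = 0.62069.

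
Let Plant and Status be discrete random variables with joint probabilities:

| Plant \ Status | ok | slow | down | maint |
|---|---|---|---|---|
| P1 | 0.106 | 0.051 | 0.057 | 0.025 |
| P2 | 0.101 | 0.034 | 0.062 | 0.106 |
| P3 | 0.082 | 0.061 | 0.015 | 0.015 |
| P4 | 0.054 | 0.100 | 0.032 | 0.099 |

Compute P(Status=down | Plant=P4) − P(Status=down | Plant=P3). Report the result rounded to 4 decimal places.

0.0256

P(Plant=P4) = 0.054 + 0.100 + 0.032 + 0.099 = 0.285; P(Status=down | Plant=P4) = 0.032/0.285 = 0.11228.
P(Plant=P3) = 0.082 + 0.061 + 0.015 + 0.015 = 0.173; P(Status=down | Plant=P3) = 0.015/0.173 = 0.08671.
Difference = 0.0256.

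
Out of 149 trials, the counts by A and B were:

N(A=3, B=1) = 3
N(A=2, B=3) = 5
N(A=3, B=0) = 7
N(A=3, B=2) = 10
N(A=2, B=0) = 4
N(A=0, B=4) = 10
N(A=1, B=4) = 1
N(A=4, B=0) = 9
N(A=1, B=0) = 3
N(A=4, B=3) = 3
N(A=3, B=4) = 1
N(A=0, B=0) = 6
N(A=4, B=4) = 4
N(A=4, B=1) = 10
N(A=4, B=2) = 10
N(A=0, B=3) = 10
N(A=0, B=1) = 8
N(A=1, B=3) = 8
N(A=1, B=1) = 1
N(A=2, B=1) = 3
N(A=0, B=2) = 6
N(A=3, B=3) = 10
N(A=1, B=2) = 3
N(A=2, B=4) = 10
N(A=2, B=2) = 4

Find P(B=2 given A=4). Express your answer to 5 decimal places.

Total with A=4: 9 + 10 + 10 + 3 + 4 = 36.
P(B=2 | A=4) = 10/36 = 0.27778.

0.27778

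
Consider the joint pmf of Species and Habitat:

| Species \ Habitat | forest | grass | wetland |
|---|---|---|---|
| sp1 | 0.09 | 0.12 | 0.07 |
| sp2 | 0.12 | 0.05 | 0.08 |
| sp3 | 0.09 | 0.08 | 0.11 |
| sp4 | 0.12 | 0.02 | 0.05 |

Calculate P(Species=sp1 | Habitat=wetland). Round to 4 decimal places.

P(Habitat=wetland) = 0.07 + 0.08 + 0.11 + 0.05 = 0.31.
P(Species=sp1 | Habitat=wetland) = 0.07/0.31 = 0.2258.

0.2258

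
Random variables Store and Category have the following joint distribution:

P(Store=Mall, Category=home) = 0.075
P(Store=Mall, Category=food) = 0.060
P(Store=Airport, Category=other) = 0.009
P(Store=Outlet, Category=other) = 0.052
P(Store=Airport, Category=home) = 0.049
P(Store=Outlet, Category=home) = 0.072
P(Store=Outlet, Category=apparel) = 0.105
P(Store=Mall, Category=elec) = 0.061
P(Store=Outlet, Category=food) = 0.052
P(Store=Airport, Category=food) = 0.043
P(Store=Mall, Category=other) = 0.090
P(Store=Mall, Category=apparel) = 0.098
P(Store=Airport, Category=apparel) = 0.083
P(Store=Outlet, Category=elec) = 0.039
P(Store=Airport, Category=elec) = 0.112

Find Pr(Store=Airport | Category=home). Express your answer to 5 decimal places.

0.25000

P(Category=home) = 0.075 + 0.049 + 0.072 = 0.196.
P(Store=Airport | Category=home) = 0.049/0.196 = 0.25000.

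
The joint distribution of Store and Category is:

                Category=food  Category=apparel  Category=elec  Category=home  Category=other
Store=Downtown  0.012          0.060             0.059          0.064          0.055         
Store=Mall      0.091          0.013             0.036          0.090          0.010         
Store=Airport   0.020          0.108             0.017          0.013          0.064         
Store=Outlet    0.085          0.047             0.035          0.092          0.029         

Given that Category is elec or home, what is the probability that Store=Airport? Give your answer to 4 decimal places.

0.0739

P(Category=elec) = 0.059 + 0.036 + 0.017 + 0.035 = 0.147.
P(Category=home) = 0.064 + 0.090 + 0.013 + 0.092 = 0.259.
P(Category ∈ {elec, home}) = 0.147 + 0.259 = 0.406; P(Store=Airport, Category ∈ {elec, home}) = 0.017 + 0.013 = 0.030.
P(Store=Airport | Category ∈ {elec, home}) = 0.030/0.406 = 0.0739.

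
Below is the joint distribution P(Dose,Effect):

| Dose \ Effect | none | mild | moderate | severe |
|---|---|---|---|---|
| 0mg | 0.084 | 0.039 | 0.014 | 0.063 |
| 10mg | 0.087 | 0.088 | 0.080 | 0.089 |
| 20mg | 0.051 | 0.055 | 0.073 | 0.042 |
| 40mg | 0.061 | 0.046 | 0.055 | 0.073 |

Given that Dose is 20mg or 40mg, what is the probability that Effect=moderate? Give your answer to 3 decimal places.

0.281

P(Dose=20mg) = 0.051 + 0.055 + 0.073 + 0.042 = 0.221.
P(Dose=40mg) = 0.061 + 0.046 + 0.055 + 0.073 = 0.235.
P(Dose ∈ {20mg, 40mg}) = 0.221 + 0.235 = 0.456; P(Effect=moderate, Dose ∈ {20mg, 40mg}) = 0.073 + 0.055 = 0.128.
P(Effect=moderate | Dose ∈ {20mg, 40mg}) = 0.128/0.456 = 0.281.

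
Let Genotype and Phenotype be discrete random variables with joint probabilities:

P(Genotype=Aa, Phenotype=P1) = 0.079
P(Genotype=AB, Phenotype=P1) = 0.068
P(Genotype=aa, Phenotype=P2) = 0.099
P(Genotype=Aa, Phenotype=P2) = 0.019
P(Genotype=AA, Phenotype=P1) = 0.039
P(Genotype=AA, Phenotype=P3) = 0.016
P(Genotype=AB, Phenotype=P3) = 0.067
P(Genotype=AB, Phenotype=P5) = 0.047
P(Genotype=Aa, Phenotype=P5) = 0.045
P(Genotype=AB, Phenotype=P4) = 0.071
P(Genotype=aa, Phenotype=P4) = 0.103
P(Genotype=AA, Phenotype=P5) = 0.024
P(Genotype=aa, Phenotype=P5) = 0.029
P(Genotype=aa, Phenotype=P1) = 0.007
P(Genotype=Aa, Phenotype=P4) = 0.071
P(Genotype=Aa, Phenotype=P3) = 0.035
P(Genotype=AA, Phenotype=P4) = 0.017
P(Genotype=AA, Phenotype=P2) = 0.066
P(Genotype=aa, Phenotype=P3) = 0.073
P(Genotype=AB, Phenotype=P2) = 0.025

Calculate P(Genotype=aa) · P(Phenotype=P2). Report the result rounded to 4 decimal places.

P(Genotype=aa) = 0.007 + 0.099 + 0.073 + 0.103 + 0.029 = 0.311.
P(Phenotype=P2) = 0.066 + 0.019 + 0.099 + 0.025 = 0.209.
Product: 0.311 × 0.209 = 0.0650.

0.0650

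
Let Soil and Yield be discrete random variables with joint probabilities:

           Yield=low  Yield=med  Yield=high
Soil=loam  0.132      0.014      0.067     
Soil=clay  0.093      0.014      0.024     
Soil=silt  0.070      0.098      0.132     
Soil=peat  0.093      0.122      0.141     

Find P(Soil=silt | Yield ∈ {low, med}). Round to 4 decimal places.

P(Yield=low) = 0.132 + 0.093 + 0.070 + 0.093 = 0.388.
P(Yield=med) = 0.014 + 0.014 + 0.098 + 0.122 = 0.248.
P(Yield ∈ {low, med}) = 0.388 + 0.248 = 0.636; P(Soil=silt, Yield ∈ {low, med}) = 0.070 + 0.098 = 0.168.
P(Soil=silt | Yield ∈ {low, med}) = 0.168/0.636 = 0.2642.

0.2642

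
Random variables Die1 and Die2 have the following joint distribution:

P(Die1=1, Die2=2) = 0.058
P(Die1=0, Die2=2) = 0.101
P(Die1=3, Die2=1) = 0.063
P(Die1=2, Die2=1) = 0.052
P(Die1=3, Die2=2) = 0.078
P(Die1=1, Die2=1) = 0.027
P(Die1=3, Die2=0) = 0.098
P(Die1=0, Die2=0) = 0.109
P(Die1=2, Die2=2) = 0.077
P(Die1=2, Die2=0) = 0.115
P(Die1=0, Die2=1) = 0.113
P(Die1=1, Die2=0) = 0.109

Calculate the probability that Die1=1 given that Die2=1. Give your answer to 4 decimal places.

0.1059

P(Die2=1) = 0.113 + 0.027 + 0.052 + 0.063 = 0.255.
P(Die1=1 | Die2=1) = 0.027/0.255 = 0.1059.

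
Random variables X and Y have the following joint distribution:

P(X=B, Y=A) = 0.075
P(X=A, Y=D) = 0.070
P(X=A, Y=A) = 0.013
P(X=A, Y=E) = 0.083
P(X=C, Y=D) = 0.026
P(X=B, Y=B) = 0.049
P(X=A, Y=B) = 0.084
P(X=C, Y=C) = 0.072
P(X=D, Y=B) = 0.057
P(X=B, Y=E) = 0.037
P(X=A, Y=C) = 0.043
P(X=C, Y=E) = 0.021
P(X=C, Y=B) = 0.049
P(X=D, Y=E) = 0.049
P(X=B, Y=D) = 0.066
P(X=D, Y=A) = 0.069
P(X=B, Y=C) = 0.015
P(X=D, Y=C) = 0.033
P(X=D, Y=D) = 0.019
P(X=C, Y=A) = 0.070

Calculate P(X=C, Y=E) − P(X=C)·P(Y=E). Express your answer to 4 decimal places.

-0.0242

P(X=C) = 0.070 + 0.049 + 0.072 + 0.026 + 0.021 = 0.238.
P(Y=E) = 0.083 + 0.037 + 0.021 + 0.049 = 0.190.
P(X=C, Y=E) − P(X=C)P(Y=E) = 0.021 − 0.238×0.190 = -0.0242.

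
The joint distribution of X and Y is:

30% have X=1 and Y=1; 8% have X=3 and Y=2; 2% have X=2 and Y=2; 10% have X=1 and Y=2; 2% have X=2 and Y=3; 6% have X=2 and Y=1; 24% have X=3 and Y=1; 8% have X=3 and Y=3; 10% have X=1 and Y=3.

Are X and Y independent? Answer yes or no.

Every cell satisfies P(X,Y) = P(X)·P(Y). For instance P(X=3) = 0.40, P(Y=2) = 0.20, and 0.40×0.20 = 0.08 matches the joint entry. So X and Y are independent.

yes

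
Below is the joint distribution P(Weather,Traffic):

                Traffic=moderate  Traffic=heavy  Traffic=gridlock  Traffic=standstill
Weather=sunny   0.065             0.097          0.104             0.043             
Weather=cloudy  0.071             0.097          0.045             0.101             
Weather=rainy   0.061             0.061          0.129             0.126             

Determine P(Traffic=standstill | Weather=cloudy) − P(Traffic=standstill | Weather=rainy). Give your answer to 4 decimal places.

-0.0126

P(Weather=cloudy) = 0.071 + 0.097 + 0.045 + 0.101 = 0.314; P(Traffic=standstill | Weather=cloudy) = 0.101/0.314 = 0.32166.
P(Weather=rainy) = 0.061 + 0.061 + 0.129 + 0.126 = 0.377; P(Traffic=standstill | Weather=rainy) = 0.126/0.377 = 0.33422.
Difference = -0.0126.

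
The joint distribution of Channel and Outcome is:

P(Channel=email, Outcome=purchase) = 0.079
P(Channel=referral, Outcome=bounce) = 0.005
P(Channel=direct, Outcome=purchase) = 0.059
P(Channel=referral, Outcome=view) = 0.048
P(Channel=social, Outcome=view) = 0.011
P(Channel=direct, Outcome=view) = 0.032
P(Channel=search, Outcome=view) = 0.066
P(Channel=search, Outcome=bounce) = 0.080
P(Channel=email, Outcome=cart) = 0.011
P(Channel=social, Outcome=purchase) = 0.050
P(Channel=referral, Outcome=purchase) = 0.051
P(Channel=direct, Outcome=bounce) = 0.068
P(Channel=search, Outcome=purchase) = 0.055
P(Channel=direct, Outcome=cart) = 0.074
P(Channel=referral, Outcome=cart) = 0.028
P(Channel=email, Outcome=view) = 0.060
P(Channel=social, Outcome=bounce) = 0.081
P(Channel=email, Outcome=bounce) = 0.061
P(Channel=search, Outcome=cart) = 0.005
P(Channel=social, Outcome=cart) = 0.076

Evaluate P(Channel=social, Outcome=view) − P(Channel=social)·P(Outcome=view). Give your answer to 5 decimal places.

P(Channel=social) = 0.081 + 0.011 + 0.076 + 0.050 = 0.218.
P(Outcome=view) = 0.060 + 0.066 + 0.011 + 0.032 + 0.048 = 0.217.
P(Channel=social, Outcome=view) − P(Channel=social)P(Outcome=view) = 0.011 − 0.218×0.217 = -0.03631.

-0.03631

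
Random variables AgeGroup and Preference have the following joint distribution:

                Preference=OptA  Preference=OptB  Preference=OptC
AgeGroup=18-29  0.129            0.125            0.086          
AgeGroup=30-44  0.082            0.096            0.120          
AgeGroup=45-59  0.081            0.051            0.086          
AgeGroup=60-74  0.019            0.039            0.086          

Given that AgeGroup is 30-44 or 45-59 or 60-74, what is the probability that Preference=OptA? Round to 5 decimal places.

P(AgeGroup=30-44) = 0.082 + 0.096 + 0.120 = 0.298.
P(AgeGroup=45-59) = 0.081 + 0.051 + 0.086 = 0.218.
P(AgeGroup=60-74) = 0.019 + 0.039 + 0.086 = 0.144.
P(AgeGroup ∈ {30-44, 45-59, 60-74}) = 0.298 + 0.218 + 0.144 = 0.660; P(Preference=OptA, AgeGroup ∈ {30-44, 45-59, 60-74}) = 0.082 + 0.081 + 0.019 = 0.182.
P(Preference=OptA | AgeGroup ∈ {30-44, 45-59, 60-74}) = 0.182/0.660 = 0.27576.

0.27576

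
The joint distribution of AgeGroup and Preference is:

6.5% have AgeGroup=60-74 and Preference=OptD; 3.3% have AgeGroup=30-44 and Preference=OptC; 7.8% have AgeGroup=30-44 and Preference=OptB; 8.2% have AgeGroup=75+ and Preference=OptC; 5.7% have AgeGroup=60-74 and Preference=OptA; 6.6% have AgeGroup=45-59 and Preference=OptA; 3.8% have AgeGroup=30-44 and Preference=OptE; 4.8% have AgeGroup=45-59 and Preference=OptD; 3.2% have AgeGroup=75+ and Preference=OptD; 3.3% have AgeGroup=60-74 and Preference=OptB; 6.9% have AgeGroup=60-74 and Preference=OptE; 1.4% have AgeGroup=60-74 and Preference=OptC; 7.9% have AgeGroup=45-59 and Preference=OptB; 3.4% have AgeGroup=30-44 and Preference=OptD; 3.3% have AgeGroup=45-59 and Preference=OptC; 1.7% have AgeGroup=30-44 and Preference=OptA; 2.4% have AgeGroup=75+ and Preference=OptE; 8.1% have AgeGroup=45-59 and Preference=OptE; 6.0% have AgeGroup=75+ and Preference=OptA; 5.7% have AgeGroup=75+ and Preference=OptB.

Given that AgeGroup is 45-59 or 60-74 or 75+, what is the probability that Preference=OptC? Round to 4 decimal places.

0.1613

P(AgeGroup=45-59) = 0.066 + 0.079 + 0.033 + 0.048 + 0.081 = 0.307.
P(AgeGroup=60-74) = 0.057 + 0.033 + 0.014 + 0.065 + 0.069 = 0.238.
P(AgeGroup=75+) = 0.060 + 0.057 + 0.082 + 0.032 + 0.024 = 0.255.
P(AgeGroup ∈ {45-59, 60-74, 75+}) = 0.307 + 0.238 + 0.255 = 0.800; P(Preference=OptC, AgeGroup ∈ {45-59, 60-74, 75+}) = 0.033 + 0.014 + 0.082 = 0.129.
P(Preference=OptC | AgeGroup ∈ {45-59, 60-74, 75+}) = 0.129/0.800 = 0.1613.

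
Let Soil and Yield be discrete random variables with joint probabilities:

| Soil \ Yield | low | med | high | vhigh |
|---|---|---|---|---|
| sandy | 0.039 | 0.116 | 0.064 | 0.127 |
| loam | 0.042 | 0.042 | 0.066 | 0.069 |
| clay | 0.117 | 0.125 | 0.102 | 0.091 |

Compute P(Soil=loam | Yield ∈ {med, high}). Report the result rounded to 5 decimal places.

0.20971

P(Yield=med) = 0.116 + 0.042 + 0.125 = 0.283.
P(Yield=high) = 0.064 + 0.066 + 0.102 = 0.232.
P(Yield ∈ {med, high}) = 0.283 + 0.232 = 0.515; P(Soil=loam, Yield ∈ {med, high}) = 0.042 + 0.066 = 0.108.
P(Soil=loam | Yield ∈ {med, high}) = 0.108/0.515 = 0.20971.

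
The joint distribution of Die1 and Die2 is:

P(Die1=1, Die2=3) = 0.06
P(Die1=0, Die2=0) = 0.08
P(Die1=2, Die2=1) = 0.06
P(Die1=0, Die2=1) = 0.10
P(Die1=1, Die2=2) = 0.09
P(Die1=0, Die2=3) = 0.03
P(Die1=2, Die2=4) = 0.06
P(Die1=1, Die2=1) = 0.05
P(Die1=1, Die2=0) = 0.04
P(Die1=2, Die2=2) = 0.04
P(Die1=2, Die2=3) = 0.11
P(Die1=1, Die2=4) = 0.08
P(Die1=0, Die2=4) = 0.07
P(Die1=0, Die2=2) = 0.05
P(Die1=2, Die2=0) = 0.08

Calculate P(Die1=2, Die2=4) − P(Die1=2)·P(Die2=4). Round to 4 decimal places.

P(Die1=2) = 0.08 + 0.06 + 0.04 + 0.11 + 0.06 = 0.35.
P(Die2=4) = 0.07 + 0.08 + 0.06 = 0.21.
P(Die1=2, Die2=4) − P(Die1=2)P(Die2=4) = 0.06 − 0.35×0.21 = -0.0135.

-0.0135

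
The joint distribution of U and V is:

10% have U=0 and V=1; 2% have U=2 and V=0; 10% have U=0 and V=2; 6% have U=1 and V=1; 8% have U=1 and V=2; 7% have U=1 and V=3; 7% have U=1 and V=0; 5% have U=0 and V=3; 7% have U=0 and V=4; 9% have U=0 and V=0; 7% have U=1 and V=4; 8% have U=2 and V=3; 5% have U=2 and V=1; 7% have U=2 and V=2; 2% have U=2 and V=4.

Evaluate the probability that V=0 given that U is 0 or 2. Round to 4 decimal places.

P(U=0) = 0.09 + 0.10 + 0.10 + 0.05 + 0.07 = 0.41.
P(U=2) = 0.02 + 0.05 + 0.07 + 0.08 + 0.02 = 0.24.
P(U ∈ {0, 2}) = 0.41 + 0.24 = 0.65; P(V=0, U ∈ {0, 2}) = 0.09 + 0.02 = 0.11.
P(V=0 | U ∈ {0, 2}) = 0.11/0.65 = 0.1692.

0.1692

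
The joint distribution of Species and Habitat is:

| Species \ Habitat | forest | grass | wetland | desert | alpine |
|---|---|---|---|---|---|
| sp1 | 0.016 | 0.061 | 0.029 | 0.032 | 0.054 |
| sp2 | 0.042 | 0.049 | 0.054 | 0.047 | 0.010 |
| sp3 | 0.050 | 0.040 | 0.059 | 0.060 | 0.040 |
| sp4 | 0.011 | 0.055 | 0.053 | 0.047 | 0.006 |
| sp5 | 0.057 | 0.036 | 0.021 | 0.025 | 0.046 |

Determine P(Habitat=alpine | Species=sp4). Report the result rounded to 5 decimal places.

0.03488

P(Species=sp4) = 0.011 + 0.055 + 0.053 + 0.047 + 0.006 = 0.172.
P(Habitat=alpine | Species=sp4) = 0.006/0.172 = 0.03488.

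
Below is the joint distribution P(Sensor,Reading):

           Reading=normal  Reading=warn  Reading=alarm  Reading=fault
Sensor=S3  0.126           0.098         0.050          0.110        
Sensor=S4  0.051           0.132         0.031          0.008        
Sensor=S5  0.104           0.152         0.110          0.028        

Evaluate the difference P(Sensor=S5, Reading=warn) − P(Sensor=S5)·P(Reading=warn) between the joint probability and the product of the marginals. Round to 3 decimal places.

P(Sensor=S5) = 0.104 + 0.152 + 0.110 + 0.028 = 0.394.
P(Reading=warn) = 0.098 + 0.132 + 0.152 = 0.382.
P(Sensor=S5, Reading=warn) − P(Sensor=S5)P(Reading=warn) = 0.152 − 0.394×0.382 = 0.001.

0.001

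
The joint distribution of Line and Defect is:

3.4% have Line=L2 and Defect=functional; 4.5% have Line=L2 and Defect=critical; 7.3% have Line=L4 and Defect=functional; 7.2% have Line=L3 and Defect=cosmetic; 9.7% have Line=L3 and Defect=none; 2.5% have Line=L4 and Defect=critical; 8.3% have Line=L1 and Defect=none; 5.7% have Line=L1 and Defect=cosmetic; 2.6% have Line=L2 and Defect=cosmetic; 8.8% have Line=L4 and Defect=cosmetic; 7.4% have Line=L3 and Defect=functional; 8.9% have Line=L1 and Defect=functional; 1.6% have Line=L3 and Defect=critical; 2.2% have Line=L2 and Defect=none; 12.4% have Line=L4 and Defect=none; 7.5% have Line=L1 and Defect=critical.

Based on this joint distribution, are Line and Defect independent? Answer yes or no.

no

P(Line=L1) = 0.304 and P(Defect=critical) = 0.161, so their product is 0.04894, but P(Line=L1, Defect=critical) = 0.075. Since these differ, Line and Defect are not independent.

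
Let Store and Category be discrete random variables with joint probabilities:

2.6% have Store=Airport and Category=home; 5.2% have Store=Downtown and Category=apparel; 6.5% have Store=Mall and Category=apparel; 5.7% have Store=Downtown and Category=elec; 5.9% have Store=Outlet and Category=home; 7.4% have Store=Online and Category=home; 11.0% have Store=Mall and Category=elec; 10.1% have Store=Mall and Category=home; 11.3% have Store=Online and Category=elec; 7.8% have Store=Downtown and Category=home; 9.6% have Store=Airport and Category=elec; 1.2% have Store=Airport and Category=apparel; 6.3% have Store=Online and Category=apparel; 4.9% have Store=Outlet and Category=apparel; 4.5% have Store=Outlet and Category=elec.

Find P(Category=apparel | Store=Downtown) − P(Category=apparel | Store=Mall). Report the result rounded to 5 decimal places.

P(Store=Downtown) = 0.052 + 0.057 + 0.078 = 0.187; P(Category=apparel | Store=Downtown) = 0.052/0.187 = 0.278075.
P(Store=Mall) = 0.065 + 0.110 + 0.101 = 0.276; P(Category=apparel | Store=Mall) = 0.065/0.276 = 0.235507.
Difference = 0.04257.

0.04257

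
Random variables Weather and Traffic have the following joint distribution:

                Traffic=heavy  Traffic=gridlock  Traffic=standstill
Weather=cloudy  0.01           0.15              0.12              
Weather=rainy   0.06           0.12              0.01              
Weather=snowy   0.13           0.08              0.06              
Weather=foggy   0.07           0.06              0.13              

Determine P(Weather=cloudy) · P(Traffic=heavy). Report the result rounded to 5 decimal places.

0.07560

P(Weather=cloudy) = 0.01 + 0.15 + 0.12 = 0.28.
P(Traffic=heavy) = 0.01 + 0.06 + 0.13 + 0.07 = 0.27.
Product: 0.28 × 0.27 = 0.07560.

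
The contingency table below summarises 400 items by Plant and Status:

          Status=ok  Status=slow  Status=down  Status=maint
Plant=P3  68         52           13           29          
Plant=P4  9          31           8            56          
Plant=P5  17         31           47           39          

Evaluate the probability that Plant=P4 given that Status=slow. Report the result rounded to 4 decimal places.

0.2719

Total with Status=slow: 52 + 31 + 31 = 114.
P(Plant=P4 | Status=slow) = 31/114 = 0.2719.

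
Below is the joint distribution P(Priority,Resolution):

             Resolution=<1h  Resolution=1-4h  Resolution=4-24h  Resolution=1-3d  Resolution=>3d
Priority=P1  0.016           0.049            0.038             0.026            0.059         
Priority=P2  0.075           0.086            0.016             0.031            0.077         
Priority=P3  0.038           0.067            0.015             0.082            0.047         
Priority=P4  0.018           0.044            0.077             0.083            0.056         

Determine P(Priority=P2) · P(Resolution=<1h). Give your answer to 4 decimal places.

0.0419

P(Priority=P2) = 0.075 + 0.086 + 0.016 + 0.031 + 0.077 = 0.285.
P(Resolution=<1h) = 0.016 + 0.075 + 0.038 + 0.018 = 0.147.
Product: 0.285 × 0.147 = 0.0419.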